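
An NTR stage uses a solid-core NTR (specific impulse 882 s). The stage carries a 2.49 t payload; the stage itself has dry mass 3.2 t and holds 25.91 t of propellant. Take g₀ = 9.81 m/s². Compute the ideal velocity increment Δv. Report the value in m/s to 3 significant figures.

Δv ≈ 14800 m/s

v_e = Isp · g₀ = 882 × 9.81 = 8652.4 m/s.
m₀ = payload + dry + propellant = 2.49 + 3.2 + 25.91 = 31.6 t.
m_f = payload + dry = 2.49 + 3.2 = 5.69 t.
By the Tsiolkovsky rocket equation, Δv = v_e · ln(m₀/m_f) = 8652.4 × ln(5.554) = 8652.4 × 1.7144 ≈ 14834.1 m/s.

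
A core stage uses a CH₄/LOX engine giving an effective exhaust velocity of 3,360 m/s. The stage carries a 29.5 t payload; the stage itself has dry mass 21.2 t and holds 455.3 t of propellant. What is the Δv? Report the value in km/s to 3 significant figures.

m₀ = payload + dry + propellant = 29.5 + 21.2 + 455.3 = 506 t.
m_f = payload + dry = 29.5 + 21.2 = 50.7 t.
Using Δv = v_e ln(m₀/m_f): Δv = v_e · ln(m₀/m_f) = 3360.0 × ln(9.98) = 3360.0 × 2.3006 ≈ 7730.1 m/s.

Δv ≈ 7.73 km/s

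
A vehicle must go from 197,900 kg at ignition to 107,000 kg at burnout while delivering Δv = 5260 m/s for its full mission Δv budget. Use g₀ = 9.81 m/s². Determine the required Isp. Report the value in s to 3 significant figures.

ln(m₀/m_f) = ln(197900/107000) = ln(1.85) = 0.6149.
v_e = Δv / ln(m₀/m_f) = 5260 / 0.6149 = 8553.8 m/s.
Isp = v_e / g₀ = 8553.8 / 9.81 = 871.9 s.

Isp ≈ 872 s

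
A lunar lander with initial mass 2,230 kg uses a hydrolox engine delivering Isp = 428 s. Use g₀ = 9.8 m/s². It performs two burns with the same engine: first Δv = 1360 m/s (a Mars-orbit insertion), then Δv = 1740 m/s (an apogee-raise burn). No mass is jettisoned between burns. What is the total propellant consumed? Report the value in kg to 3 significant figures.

total propellant consumed ≈ 1170 kg

v_e = Isp · g₀ = 428 × 9.8 = 4194.4 m/s.
After the first burn: m = 2230 × exp(−1360/4194.4) = 2230 × 0.72308 = 1,612.47 kg.
After the second burn: m = 1,612.47 × exp(−1740/4194.4) = 1,612.47 × 0.66045 = 1,064.96 kg.
Total propellant = m₀ − m_final = 2230 − 1,064.96 = 1,165.04 kg.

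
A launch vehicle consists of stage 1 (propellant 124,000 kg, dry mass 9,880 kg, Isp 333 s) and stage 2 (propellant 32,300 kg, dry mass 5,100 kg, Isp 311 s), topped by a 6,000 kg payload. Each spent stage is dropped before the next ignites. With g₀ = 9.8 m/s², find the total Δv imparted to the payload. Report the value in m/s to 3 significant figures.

Ignition mass of stage 1 = 124,000+9,880 + 32,300+5,100 + 6,000 = 177,280 kg.
Stage 1: m₀ = 177,280 kg, m_f = 177,280 − 124,000 = 53,280 kg; Δv = 333×9.8×ln(3.327) = 3263.4×1.2022 ≈ 3923 m/s.
Stage 2: m₀ = 43,400 kg, m_f = 43,400 − 32,300 = 11,100 kg; Δv = 311×9.8×ln(3.91) = 3047.8×1.3635 ≈ 4156 m/s.
Total Δv = 3923 + 4156 = 8079 m/s.

Δv ≈ 8080 m/s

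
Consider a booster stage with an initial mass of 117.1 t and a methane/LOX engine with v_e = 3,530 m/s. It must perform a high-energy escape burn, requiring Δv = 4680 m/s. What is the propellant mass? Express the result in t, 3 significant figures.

propellant mass ≈ 86.0 t

Rocket equation: m₀/m_f = exp(Δv / v_e) = exp(4680 / 3530.0) = exp(1.3258) = 3.7651.
m_f = 117.1 / 3.7651 = 31.1014 t, so propellant = m₀ − m_f = 117.1 − 31.1014 = 85.9986 t.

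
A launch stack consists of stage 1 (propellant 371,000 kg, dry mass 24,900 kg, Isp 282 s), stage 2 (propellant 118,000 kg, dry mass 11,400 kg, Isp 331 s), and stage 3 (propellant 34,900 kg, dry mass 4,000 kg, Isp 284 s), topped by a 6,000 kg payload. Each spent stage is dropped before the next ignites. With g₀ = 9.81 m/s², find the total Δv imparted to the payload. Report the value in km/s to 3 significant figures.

Δv ≈ 10.8 km/s

Ignition mass of stage 1 = 371,000+24,900 + 118,000+11,400 + 34,900+4,000 + 6,000 = 570,200 kg.
Stage 1: m₀ = 570,200 kg, m_f = 570,200 − 371,000 = 199,200 kg; Δv = 282×9.81×ln(2.862) = 2766.4×1.0517 ≈ 2909 m/s.
Stage 2: m₀ = 174,300 kg, m_f = 174,300 − 118,000 = 56,300 kg; Δv = 331×9.81×ln(3.096) = 3247.1×1.1301 ≈ 3670 m/s.
Stage 3: m₀ = 44,900 kg, m_f = 44,900 − 34,900 = 10,000 kg; Δv = 284×9.81×ln(4.49) = 2786.0×1.5019 ≈ 4184 m/s.
Total Δv = 2909 + 3670 + 4184 = 10763 m/s.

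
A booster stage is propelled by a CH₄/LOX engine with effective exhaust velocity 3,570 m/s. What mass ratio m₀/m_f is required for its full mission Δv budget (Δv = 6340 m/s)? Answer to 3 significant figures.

mass ratio ≈ 5.91

From the ideal rocket equation, m₀/m_f = exp(Δv / v_e) = exp(6340 / 3570.0) = exp(1.7759) = 5.9057.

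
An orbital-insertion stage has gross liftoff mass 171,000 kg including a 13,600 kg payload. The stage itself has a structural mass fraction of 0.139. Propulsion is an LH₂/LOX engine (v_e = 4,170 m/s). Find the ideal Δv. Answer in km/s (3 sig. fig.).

Stage wet mass = m₀ − payload = 171,000 − 13,600 = 157,400 kg.
Stage dry mass = ε × stage wet mass = 0.139 × 157,400 = 21,878.6 kg.
Burnout mass m_f = stage dry + payload = 21,878.6 + 13,600 = 35,478.6 kg.
Δv = v_e · ln(171,000/35,478.6) = 4170.0 × ln(4.82) = 4170.0 × 1.5727 ≈ 6558 m/s.

Δv ≈ 6.56 km/s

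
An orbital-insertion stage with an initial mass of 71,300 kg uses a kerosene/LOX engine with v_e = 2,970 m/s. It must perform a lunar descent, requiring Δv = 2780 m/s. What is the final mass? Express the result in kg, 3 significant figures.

By the Tsiolkovsky rocket equation, m₀/m_f = exp(Δv / v_e) = exp(2780 / 2970.0) = exp(0.9360) = 2.5498.
m_f = m₀ / 2.5498 = 71,300 / 2.5498 = 27,963 kg.

final mass ≈ 28000 kg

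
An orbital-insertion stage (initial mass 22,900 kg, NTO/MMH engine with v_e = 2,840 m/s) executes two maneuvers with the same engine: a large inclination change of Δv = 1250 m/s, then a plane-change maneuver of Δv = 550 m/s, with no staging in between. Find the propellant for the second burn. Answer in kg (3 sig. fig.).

propellant for the second burn ≈ 2600 kg

After the first burn: m = 22900 × exp(−1250/2840.0) = 22900 × 0.64395 = 14,746.5 kg.
After the second burn: m = 14,746.5 × exp(−550/2840.0) = 14,746.5 × 0.82394 = 12,150.2 kg.
Second-burn propellant = 14,746.5 − 12,150.2 = 2,596.3 kg.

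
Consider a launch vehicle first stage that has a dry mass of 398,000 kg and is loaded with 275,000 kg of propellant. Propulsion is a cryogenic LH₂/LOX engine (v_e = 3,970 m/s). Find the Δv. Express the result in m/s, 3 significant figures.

m₀ = m_dry + m_prop = 398,000 + 275,000 = 673,000 kg.
Δv = v_e · ln(m₀/m_f) = 3970.0 × ln(1.691) = 3970.0 × 0.5253 ≈ 2085.4 m/s.

Δv ≈ 2090 m/s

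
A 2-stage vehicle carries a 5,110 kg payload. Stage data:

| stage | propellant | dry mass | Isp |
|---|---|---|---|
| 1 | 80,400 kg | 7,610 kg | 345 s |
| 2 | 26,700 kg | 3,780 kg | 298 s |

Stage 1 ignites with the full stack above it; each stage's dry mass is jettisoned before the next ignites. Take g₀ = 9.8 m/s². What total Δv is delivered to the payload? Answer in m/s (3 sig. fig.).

Ignition mass of stage 1 = 80,400+7,610 + 26,700+3,780 + 5,110 = 123,600 kg.
Stage 1: m₀ = 123,600 kg, m_f = 123,600 − 80,400 = 43,200 kg; Δv = 345×9.8×ln(2.861) = 3381.0×1.0512 ≈ 3554 m/s.
Stage 2: m₀ = 35,590 kg, m_f = 35,590 − 26,700 = 8,890 kg; Δv = 298×9.8×ln(4.003) = 2920.4×1.3871 ≈ 4051 m/s.
Total Δv = 3554 + 4051 = 7605 m/s.

Δv ≈ 7610 m/s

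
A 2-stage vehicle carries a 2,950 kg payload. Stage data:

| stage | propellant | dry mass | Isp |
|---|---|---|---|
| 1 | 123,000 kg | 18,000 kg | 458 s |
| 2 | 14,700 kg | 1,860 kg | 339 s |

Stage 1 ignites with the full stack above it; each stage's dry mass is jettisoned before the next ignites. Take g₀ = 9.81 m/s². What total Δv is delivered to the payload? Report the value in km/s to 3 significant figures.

Ignition mass of stage 1 = 123,000+18,000 + 14,700+1,860 + 2,950 = 160,510 kg.
Stage 1: m₀ = 160,510 kg, m_f = 160,510 − 123,000 = 37,510 kg; Δv = 458×9.81×ln(4.279) = 4493.0×1.4537 ≈ 6532 m/s.
Stage 2: m₀ = 19,510 kg, m_f = 19,510 − 14,700 = 4,810 kg; Δv = 339×9.81×ln(4.056) = 3325.6×1.4002 ≈ 4657 m/s.
Total Δv = 6532 + 4657 = 11189 m/s.

Δv ≈ 11.2 km/s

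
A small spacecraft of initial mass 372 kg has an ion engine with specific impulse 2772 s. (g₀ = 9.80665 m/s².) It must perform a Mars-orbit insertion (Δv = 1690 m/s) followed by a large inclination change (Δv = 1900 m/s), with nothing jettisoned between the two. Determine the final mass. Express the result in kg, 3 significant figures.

final mass ≈ 326 kg

v_e = Isp · g₀ = 2772 × 9.80665 = 27184.0 m/s.
After the first burn: m = 372 × exp(−1690/27184.0) = 372 × 0.93972 = 349.576 kg.
After the second burn: m = 349.576 × exp(−1900/27184.0) = 349.576 × 0.93249 = 325.976 kg.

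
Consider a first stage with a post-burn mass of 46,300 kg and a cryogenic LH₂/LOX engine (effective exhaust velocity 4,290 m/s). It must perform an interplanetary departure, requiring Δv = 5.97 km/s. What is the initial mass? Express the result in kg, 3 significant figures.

By the Tsiolkovsky rocket equation, m₀/m_f = exp(Δv / v_e) = exp(5970 / 4290.0) = exp(1.3916) = 4.0213.
m₀ = m_f × 4.0213 = 46,300 × 4.0213 = 186,186 kg.

initial mass ≈ 186000 kg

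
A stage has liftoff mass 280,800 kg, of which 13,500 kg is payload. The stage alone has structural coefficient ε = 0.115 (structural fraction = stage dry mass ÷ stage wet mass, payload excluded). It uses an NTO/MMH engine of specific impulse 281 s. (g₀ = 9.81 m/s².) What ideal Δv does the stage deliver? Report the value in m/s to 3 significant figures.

Stage wet mass = m₀ − payload = 280,800 − 13,500 = 267,300 kg.
Stage dry mass = ε × stage wet mass = 0.115 × 267,300 = 30,739.5 kg.
Burnout mass m_f = stage dry + payload = 30,739.5 + 13,500 = 44,239.5 kg.
v_e = Isp · g₀ = 281 × 9.81 = 2756.6 m/s.
By the Tsiolkovsky rocket equation, Δv = v_e · ln(280,800/44,239.5) = 2756.6 × ln(6.347) = 2756.6 × 1.8480 ≈ 5094 m/s.

Δv ≈ 5090 m/s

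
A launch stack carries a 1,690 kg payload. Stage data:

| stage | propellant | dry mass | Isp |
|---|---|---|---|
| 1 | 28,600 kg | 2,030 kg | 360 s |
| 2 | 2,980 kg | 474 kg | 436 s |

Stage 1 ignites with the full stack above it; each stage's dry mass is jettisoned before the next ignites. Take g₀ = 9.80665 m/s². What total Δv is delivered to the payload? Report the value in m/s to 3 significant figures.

Ignition mass of stage 1 = 28,600+2,030 + 2,980+474 + 1,690 = 35,774 kg.
Stage 1: m₀ = 35,774 kg, m_f = 35,774 − 28,600 = 7,174 kg; Δv = 360×9.80665×ln(4.987) = 3530.4×1.6068 ≈ 5672 m/s.
Stage 2: m₀ = 5,144 kg, m_f = 5,144 − 2,980 = 2,164 kg; Δv = 436×9.80665×ln(2.377) = 4275.7×0.8659 ≈ 3702 m/s.
Total Δv = 5672 + 3702 = 9374 m/s.

Δv ≈ 9370 m/s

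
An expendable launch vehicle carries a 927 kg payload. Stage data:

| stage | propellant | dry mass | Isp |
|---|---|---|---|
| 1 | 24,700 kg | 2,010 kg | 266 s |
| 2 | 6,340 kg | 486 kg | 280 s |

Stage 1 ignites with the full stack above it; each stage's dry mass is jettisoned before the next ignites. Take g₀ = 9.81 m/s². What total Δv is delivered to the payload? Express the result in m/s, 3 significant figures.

Ignition mass of stage 1 = 24,700+2,010 + 6,340+486 + 927 = 34,463 kg.
Stage 1: m₀ = 34,463 kg, m_f = 34,463 − 24,700 = 9,763 kg; Δv = 266×9.81×ln(3.53) = 2609.5×1.2613 ≈ 3291 m/s.
Stage 2: m₀ = 7,753 kg, m_f = 7,753 − 6,340 = 1,413 kg; Δv = 280×9.81×ln(5.487) = 2746.8×1.7024 ≈ 4676 m/s.
Total Δv = 3291 + 4676 = 7967 m/s.

Δv ≈ 7970 m/s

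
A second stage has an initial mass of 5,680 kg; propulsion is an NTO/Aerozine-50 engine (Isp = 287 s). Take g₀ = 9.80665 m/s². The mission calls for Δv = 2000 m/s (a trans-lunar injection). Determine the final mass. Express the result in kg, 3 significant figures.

v_e = Isp · g₀ = 287 × 9.80665 = 2814.5 m/s.
By the Tsiolkovsky rocket equation, m₀/m_f = exp(Δv / v_e) = exp(2000 / 2814.5) = exp(0.7106) = 2.0352.
m_f = m₀ / 2.0352 = 5,680 / 2.0352 = 2,790.88 kg.

final mass ≈ 2790 kg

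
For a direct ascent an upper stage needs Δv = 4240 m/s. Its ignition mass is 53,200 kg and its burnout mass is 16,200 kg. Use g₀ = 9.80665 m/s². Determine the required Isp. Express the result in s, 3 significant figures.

ln(m₀/m_f) = ln(53200/16200) = ln(3.284) = 1.1890.
From the ideal rocket equation, v_e = Δv / ln(m₀/m_f) = 4240 / 1.1890 = 3565.9 m/s.
Isp = v_e / g₀ = 3565.9 / 9.80665 = 363.6 s.

Isp ≈ 364 s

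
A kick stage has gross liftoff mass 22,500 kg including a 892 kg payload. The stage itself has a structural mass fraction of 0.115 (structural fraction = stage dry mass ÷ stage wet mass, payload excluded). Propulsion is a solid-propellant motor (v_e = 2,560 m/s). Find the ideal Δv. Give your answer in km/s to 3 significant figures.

Stage wet mass = m₀ − payload = 22,500 − 892 = 21,608 kg.
Stage dry mass = ε × stage wet mass = 0.115 × 21,608 = 2,484.92 kg.
Burnout mass m_f = stage dry + payload = 2,484.92 + 892 = 3,376.92 kg.
From the ideal rocket equation, Δv = v_e · ln(22,500/3,376.92) = 2560.0 × ln(6.663) = 2560.0 × 1.8966 ≈ 4855 m/s.

Δv ≈ 4.86 km/s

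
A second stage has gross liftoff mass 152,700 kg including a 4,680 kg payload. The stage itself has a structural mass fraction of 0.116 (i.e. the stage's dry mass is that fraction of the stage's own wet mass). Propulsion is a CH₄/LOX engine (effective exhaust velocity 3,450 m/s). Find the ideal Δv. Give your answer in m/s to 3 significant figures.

Δv ≈ 6710 m/s

Stage wet mass = m₀ − payload = 152,700 − 4,680 = 148,020 kg.
Stage dry mass = ε × stage wet mass = 0.116 × 148,020 = 17,170.3 kg.
Burnout mass m_f = stage dry + payload = 17,170.3 + 4,680 = 21,850.3 kg.
Rocket equation: Δv = v_e · ln(152,700/21,850.3) = 3450.0 × ln(6.988) = 3450.0 × 1.9443 ≈ 6708 m/s.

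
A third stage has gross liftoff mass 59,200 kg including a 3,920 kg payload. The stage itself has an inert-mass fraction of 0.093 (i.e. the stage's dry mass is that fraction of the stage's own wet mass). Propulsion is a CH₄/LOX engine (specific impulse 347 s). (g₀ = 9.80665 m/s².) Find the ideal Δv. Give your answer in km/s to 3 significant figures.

Δv ≈ 6.39 km/s

Stage wet mass = m₀ − payload = 59,200 − 3,920 = 55,280 kg.
Stage dry mass = ε × stage wet mass = 0.093 × 55,280 = 5,141.04 kg.
Burnout mass m_f = stage dry + payload = 5,141.04 + 3,920 = 9,061.04 kg.
v_e = Isp · g₀ = 347 × 9.80665 = 3402.9 m/s.
Rocket equation: Δv = v_e · ln(59,200/9,061.04) = 3402.9 × ln(6.533) = 3402.9 × 1.8769 ≈ 6387 m/s.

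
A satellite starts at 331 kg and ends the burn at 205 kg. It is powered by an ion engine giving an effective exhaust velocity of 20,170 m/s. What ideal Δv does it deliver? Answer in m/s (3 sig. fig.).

Δv = v_e · ln(m₀/m_f) = 20170.0 × ln(1.615) = 20170.0 × 0.4791 ≈ 9663.6 m/s.

Δv ≈ 9660 m/s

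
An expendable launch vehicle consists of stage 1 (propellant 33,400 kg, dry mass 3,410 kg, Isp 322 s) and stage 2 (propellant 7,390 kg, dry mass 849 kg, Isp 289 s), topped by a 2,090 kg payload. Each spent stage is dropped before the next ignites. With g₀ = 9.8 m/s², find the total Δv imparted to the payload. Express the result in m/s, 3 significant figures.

Δv ≈ 7450 m/s

Ignition mass of stage 1 = 33,400+3,410 + 7,390+849 + 2,090 = 47,139 kg.
Stage 1: m₀ = 47,139 kg, m_f = 47,139 − 33,400 = 13,739 kg; Δv = 322×9.8×ln(3.431) = 3155.6×1.2329 ≈ 3890 m/s.
Stage 2: m₀ = 10,329 kg, m_f = 10,329 − 7,390 = 2,939 kg; Δv = 289×9.8×ln(3.514) = 2832.2×1.2569 ≈ 3560 m/s.
Total Δv = 3890 + 3560 = 7450 m/s.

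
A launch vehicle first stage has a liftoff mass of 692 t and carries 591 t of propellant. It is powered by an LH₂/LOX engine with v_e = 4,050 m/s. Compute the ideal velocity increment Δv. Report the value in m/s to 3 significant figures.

Δv ≈ 7790 m/s

m_f = m₀ − m_prop = 692 − 591 = 101 t.
From the ideal rocket equation, Δv = v_e · ln(m₀/m_f) = 4050.0 × ln(6.851) = 4050.0 × 1.9245 ≈ 7794.1 m/s.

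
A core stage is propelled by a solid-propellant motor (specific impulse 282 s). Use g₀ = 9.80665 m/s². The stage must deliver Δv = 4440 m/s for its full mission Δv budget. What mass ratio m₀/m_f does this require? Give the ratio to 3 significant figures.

v_e = Isp · g₀ = 282 × 9.80665 = 2765.5 m/s.
m₀/m_f = exp(Δv / v_e) = exp(4440 / 2765.5) = exp(1.6055) = 4.9804.

mass ratio ≈ 4.98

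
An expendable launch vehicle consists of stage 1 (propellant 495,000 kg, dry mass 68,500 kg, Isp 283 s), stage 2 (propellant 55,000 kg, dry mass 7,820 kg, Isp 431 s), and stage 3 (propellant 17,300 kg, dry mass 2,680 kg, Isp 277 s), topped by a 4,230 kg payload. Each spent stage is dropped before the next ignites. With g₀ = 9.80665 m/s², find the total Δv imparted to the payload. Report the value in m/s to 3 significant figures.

Δv ≈ 11600 m/s

Ignition mass of stage 1 = 495,000+68,500 + 55,000+7,820 + 17,300+2,680 + 4,230 = 650,530 kg.
Stage 1: m₀ = 650,530 kg, m_f = 650,530 − 495,000 = 155,530 kg; Δv = 283×9.80665×ln(4.183) = 2775.3×1.4309 ≈ 3971 m/s.
Stage 2: m₀ = 87,030 kg, m_f = 87,030 − 55,000 = 32,030 kg; Δv = 431×9.80665×ln(2.717) = 4226.7×0.9996 ≈ 4225 m/s.
Stage 3: m₀ = 24,210 kg, m_f = 24,210 − 17,300 = 6,910 kg; Δv = 277×9.80665×ln(3.504) = 2716.4×1.2538 ≈ 3406 m/s.
Total Δv = 3971 + 4225 + 3406 = 11602 m/s.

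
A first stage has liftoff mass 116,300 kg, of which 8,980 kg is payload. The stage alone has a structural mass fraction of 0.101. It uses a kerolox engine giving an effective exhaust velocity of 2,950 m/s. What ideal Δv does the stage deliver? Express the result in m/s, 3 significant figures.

Δv ≈ 5220 m/s

Stage wet mass = m₀ − payload = 116,300 − 8,980 = 107,320 kg.
Stage dry mass = ε × stage wet mass = 0.101 × 107,320 = 10,839.3 kg.
Burnout mass m_f = stage dry + payload = 10,839.3 + 8,980 = 19,819.3 kg.
Δv = v_e · ln(116,300/19,819.3) = 2950.0 × ln(5.868) = 2950.0 × 1.7695 ≈ 5220 m/s.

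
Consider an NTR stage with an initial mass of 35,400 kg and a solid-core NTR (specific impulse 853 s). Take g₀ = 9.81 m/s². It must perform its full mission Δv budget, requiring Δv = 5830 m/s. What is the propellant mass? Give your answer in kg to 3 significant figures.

propellant mass ≈ 17800 kg

v_e = Isp · g₀ = 853 × 9.81 = 8367.9 m/s.
By the Tsiolkovsky rocket equation, m₀/m_f = exp(Δv / v_e) = exp(5830 / 8367.9) = exp(0.6967) = 2.0071.
m_f = 35,400 / 2.0071 = 17,637.4 kg, so propellant = m₀ − m_f = 35,400 − 17,637.4 = 17,762.6 kg.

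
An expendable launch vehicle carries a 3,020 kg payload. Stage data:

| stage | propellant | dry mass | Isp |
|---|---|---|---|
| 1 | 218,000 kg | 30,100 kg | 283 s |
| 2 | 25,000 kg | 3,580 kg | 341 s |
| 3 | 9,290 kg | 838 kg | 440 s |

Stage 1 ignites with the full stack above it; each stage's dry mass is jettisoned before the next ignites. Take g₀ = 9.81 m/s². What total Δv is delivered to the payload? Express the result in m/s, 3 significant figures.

Δv ≈ 12200 m/s

Ignition mass of stage 1 = 218,000+30,100 + 25,000+3,580 + 9,290+838 + 3,020 = 289,828 kg.
Stage 1: m₀ = 289,828 kg, m_f = 289,828 − 218,000 = 71,828 kg; Δv = 283×9.81×ln(4.035) = 2776.2×1.3950 ≈ 3873 m/s.
Stage 2: m₀ = 41,728 kg, m_f = 41,728 − 25,000 = 16,728 kg; Δv = 341×9.81×ln(2.495) = 3345.2×0.9141 ≈ 3058 m/s.
Stage 3: m₀ = 13,148 kg, m_f = 13,148 − 9,290 = 3,858 kg; Δv = 440×9.81×ln(3.408) = 4316.4×1.2261 ≈ 5292 m/s.
Total Δv = 3873 + 3058 + 5292 = 12223 m/s.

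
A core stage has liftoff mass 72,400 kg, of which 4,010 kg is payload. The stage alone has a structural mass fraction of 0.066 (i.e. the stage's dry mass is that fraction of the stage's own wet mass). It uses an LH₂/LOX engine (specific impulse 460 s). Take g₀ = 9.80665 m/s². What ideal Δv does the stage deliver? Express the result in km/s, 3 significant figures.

Δv ≈ 9.65 km/s

Stage wet mass = m₀ − payload = 72,400 − 4,010 = 68,390 kg.
Stage dry mass = ε × stage wet mass = 0.066 × 68,390 = 4,513.74 kg.
Burnout mass m_f = stage dry + payload = 4,513.74 + 4,010 = 8,523.74 kg.
v_e = Isp · g₀ = 460 × 9.80665 = 4511.1 m/s.
Δv = v_e · ln(72,400/8,523.74) = 4511.1 × ln(8.494) = 4511.1 × 2.1394 ≈ 9651 m/s.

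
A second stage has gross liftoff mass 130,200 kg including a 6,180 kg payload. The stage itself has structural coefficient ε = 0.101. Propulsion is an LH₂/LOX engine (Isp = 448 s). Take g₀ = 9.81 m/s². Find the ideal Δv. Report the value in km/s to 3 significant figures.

Stage wet mass = m₀ − payload = 130,200 − 6,180 = 124,020 kg.
Stage dry mass = ε × stage wet mass = 0.101 × 124,020 = 12,526 kg.
Burnout mass m_f = stage dry + payload = 12,526 + 6,180 = 18,706 kg.
v_e = Isp · g₀ = 448 × 9.81 = 4394.9 m/s.
Using Δv = v_e ln(m₀/m_f): Δv = v_e · ln(130,200/18,706) = 4394.9 × ln(6.96) = 4394.9 × 1.9402 ≈ 8527 m/s.

Δv ≈ 8.53 km/s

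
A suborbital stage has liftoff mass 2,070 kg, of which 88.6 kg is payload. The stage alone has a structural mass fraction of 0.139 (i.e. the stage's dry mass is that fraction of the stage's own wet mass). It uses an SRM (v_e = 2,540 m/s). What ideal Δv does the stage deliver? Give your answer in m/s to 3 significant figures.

Stage wet mass = m₀ − payload = 2,070 − 88.6 = 1,981.4 kg.
Stage dry mass = ε × stage wet mass = 0.139 × 1,981.4 = 275.415 kg.
Burnout mass m_f = stage dry + payload = 275.415 + 88.6 = 364.015 kg.
Δv = v_e · ln(2,070/364.015) = 2540.0 × ln(5.687) = 2540.0 × 1.7381 ≈ 4415 m/s.

Δv ≈ 4410 m/s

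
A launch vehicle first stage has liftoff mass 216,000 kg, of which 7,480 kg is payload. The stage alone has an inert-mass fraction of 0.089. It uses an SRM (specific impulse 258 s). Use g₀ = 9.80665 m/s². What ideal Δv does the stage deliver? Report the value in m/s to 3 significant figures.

Δv ≈ 5350 m/s

Stage wet mass = m₀ − payload = 216,000 − 7,480 = 208,520 kg.
Stage dry mass = ε × stage wet mass = 0.089 × 208,520 = 18,558.3 kg.
Burnout mass m_f = stage dry + payload = 18,558.3 + 7,480 = 26,038.3 kg.
v_e = Isp · g₀ = 258 × 9.80665 = 2530.1 m/s.
By the Tsiolkovsky rocket equation, Δv = v_e · ln(216,000/26,038.3) = 2530.1 × ln(8.295) = 2530.1 × 2.1157 ≈ 5353 m/s.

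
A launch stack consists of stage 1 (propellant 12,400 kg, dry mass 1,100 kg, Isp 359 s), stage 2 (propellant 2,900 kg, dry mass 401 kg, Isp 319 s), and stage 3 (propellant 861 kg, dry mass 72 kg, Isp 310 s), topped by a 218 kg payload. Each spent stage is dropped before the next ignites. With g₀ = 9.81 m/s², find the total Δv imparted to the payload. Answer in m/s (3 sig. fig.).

Δv ≈ 11600 m/s

Ignition mass of stage 1 = 12,400+1,100 + 2,900+401 + 861+72 + 218 = 17,952 kg.
Stage 1: m₀ = 17,952 kg, m_f = 17,952 − 12,400 = 5,552 kg; Δv = 359×9.81×ln(3.233) = 3521.8×1.1735 ≈ 4133 m/s.
Stage 2: m₀ = 4,452 kg, m_f = 4,452 − 2,900 = 1,552 kg; Δv = 319×9.81×ln(2.869) = 3129.4×1.0538 ≈ 3298 m/s.
Stage 3: m₀ = 1,151 kg, m_f = 1,151 − 861 = 290 kg; Δv = 310×9.81×ln(3.969) = 3041.1×1.3785 ≈ 4192 m/s.
Total Δv = 4133 + 3298 + 4192 = 11623 m/s.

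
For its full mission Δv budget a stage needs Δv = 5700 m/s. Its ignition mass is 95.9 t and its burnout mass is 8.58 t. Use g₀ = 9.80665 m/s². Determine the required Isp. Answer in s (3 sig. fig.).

ln(m₀/m_f) = ln(95900/8580) = ln(11.18) = 2.4139.
From the ideal rocket equation, v_e = Δv / ln(m₀/m_f) = 5700 / 2.4139 = 2361.4 m/s.
Isp = v_e / g₀ = 2361.4 / 9.80665 = 240.8 s.

Isp ≈ 241 s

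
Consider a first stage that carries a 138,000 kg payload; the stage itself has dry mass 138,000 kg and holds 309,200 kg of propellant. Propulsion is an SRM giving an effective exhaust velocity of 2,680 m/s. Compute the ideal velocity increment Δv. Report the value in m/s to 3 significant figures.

Δv ≈ 2010 m/s

m₀ = payload + dry + propellant = 138,000 + 138,000 + 309,200 = 585,200 kg.
m_f = payload + dry = 138,000 + 138,000 = 276,000 kg.
Δv = v_e · ln(m₀/m_f) = 2680.0 × ln(2.12) = 2680.0 × 0.7516 ≈ 2014.2 m/s.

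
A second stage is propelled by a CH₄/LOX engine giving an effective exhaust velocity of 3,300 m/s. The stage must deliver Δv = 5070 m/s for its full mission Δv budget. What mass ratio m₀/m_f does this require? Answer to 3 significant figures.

Rocket equation: m₀/m_f = exp(Δv / v_e) = exp(5070 / 3300.0) = exp(1.5364) = 4.6477.

mass ratio ≈ 4.65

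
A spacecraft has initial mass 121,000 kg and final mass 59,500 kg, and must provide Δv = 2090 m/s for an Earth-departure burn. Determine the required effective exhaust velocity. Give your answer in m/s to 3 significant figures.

v_e ≈ 2940 m/s

ln(m₀/m_f) = ln(121000/59500) = ln(2.034) = 0.7098.
v_e = Δv / ln(m₀/m_f) = 2090 / 0.7098 = 2944.4 m/s.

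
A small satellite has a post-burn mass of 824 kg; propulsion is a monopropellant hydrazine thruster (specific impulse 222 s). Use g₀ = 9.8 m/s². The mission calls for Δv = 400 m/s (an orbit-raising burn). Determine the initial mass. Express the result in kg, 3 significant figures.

initial mass ≈ 990 kg

v_e = Isp · g₀ = 222 × 9.8 = 2175.6 m/s.
Rocket equation: m₀/m_f = exp(Δv / v_e) = exp(400 / 2175.6) = exp(0.1839) = 1.2018.
m₀ = m_f × 1.2018 = 824 × 1.2018 = 990.283 kg.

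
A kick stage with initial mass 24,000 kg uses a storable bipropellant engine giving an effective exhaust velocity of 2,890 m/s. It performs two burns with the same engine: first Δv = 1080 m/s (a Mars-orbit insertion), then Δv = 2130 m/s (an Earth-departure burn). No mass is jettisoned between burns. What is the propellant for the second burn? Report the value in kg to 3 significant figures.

After the first burn: m = 24000 × exp(−1080/2890.0) = 24000 × 0.68818 = 16,516.3 kg.
After the second burn: m = 16,516.3 × exp(−2130/2890.0) = 16,516.3 × 0.47854 = 7,903.71 kg.
Second-burn propellant = 16,516.3 − 7,903.71 = 8,612.59 kg.

propellant for the second burn ≈ 8610 kg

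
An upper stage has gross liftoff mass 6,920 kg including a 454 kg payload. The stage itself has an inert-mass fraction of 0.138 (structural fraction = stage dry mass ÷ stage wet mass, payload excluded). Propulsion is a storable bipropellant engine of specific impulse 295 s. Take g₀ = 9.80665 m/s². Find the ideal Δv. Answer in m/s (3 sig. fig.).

Stage wet mass = m₀ − payload = 6,920 − 454 = 6,466 kg.
Stage dry mass = ε × stage wet mass = 0.138 × 6,466 = 892.308 kg.
Burnout mass m_f = stage dry + payload = 892.308 + 454 = 1,346.308 kg.
v_e = Isp · g₀ = 295 × 9.80665 = 2893.0 m/s.
By the Tsiolkovsky rocket equation, Δv = v_e · ln(6,920/1,346.308) = 2893.0 × ln(5.14) = 2893.0 × 1.6370 ≈ 4736 m/s.

Δv ≈ 4740 m/s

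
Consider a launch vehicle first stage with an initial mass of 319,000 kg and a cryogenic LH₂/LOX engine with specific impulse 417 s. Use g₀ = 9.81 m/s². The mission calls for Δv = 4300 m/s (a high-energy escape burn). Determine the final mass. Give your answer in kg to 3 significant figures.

final mass ≈ 112000 kg

v_e = Isp · g₀ = 417 × 9.81 = 4090.8 m/s.
Rocket equation: m₀/m_f = exp(Δv / v_e) = exp(4300 / 4090.8) = exp(1.0511) = 2.8609.
m_f = m₀ / 2.8609 = 319,000 / 2.8609 = 111,503 kg.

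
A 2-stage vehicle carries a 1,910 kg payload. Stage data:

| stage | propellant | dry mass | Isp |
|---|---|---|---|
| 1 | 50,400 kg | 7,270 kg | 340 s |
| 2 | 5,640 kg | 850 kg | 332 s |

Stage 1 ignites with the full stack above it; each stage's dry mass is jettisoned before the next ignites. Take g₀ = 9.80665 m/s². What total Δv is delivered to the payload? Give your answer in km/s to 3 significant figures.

Ignition mass of stage 1 = 50,400+7,270 + 5,640+850 + 1,910 = 66,070 kg.
Stage 1: m₀ = 66,070 kg, m_f = 66,070 − 50,400 = 15,670 kg; Δv = 340×9.80665×ln(4.216) = 3334.3×1.4390 ≈ 4798 m/s.
Stage 2: m₀ = 8,400 kg, m_f = 8,400 − 5,640 = 2,760 kg; Δv = 332×9.80665×ln(3.043) = 3255.8×1.1130 ≈ 3624 m/s.
Total Δv = 4798 + 3624 = 8422 m/s.

Δv ≈ 8.42 km/s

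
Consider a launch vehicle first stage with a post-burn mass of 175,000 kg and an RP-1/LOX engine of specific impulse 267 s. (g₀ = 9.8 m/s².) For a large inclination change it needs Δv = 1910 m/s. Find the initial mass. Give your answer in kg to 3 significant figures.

initial mass ≈ 363000 kg

v_e = Isp · g₀ = 267 × 9.8 = 2616.6 m/s.
Using Δv = v_e ln(m₀/m_f): m₀/m_f = exp(Δv / v_e) = exp(1910 / 2616.6) = exp(0.7300) = 2.0750.
m₀ = m_f × 2.0750 = 175,000 × 2.0750 = 363,125 kg.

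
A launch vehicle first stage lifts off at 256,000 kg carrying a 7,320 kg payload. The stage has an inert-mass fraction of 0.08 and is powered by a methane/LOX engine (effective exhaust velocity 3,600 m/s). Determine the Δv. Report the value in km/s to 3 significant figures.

Stage wet mass = m₀ − payload = 256,000 − 7,320 = 248,680 kg.
Stage dry mass = ε × stage wet mass = 0.08 × 248,680 = 19,894.4 kg.
Burnout mass m_f = stage dry + payload = 19,894.4 + 7,320 = 27,214.4 kg.
Rocket equation: Δv = v_e · ln(256,000/27,214.4) = 3600.0 × ln(9.407) = 3600.0 × 2.2414 ≈ 8069 m/s.

Δv ≈ 8.07 km/s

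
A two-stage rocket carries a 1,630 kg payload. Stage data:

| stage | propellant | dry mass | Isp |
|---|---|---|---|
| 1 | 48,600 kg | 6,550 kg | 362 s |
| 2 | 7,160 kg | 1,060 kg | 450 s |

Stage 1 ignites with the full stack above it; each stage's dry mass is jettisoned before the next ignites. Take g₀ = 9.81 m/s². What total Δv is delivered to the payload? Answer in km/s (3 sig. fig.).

Ignition mass of stage 1 = 48,600+6,550 + 7,160+1,060 + 1,630 = 65,000 kg.
Stage 1: m₀ = 65,000 kg, m_f = 65,000 − 48,600 = 16,400 kg; Δv = 362×9.81×ln(3.963) = 3551.2×1.3771 ≈ 4890 m/s.
Stage 2: m₀ = 9,850 kg, m_f = 9,850 − 7,160 = 2,690 kg; Δv = 450×9.81×ln(3.662) = 4414.5×1.2979 ≈ 5730 m/s.
Total Δv = 4890 + 5730 = 10620 m/s.

Δv ≈ 10.6 km/s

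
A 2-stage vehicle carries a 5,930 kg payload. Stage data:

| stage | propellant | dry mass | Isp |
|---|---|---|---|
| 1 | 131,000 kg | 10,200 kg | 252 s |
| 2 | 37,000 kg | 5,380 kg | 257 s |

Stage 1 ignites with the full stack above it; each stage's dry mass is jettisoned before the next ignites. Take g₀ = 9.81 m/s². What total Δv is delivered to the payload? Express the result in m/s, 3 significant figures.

Δv ≈ 6570 m/s

Ignition mass of stage 1 = 131,000+10,200 + 37,000+5,380 + 5,930 = 189,510 kg.
Stage 1: m₀ = 189,510 kg, m_f = 189,510 − 131,000 = 58,510 kg; Δv = 252×9.81×ln(3.239) = 2472.1×1.1752 ≈ 2905 m/s.
Stage 2: m₀ = 48,310 kg, m_f = 48,310 − 37,000 = 11,310 kg; Δv = 257×9.81×ln(4.271) = 2521.2×1.4520 ≈ 3661 m/s.
Total Δv = 2905 + 3661 = 6566 m/s.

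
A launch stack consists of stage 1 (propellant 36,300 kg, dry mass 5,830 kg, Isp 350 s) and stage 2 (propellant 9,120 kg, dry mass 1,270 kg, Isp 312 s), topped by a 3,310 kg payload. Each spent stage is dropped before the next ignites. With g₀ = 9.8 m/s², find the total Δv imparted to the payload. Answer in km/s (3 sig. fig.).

Ignition mass of stage 1 = 36,300+5,830 + 9,120+1,270 + 3,310 = 55,830 kg.
Stage 1: m₀ = 55,830 kg, m_f = 55,830 − 36,300 = 19,530 kg; Δv = 350×9.8×ln(2.859) = 3430.0×1.0504 ≈ 3603 m/s.
Stage 2: m₀ = 13,700 kg, m_f = 13,700 − 9,120 = 4,580 kg; Δv = 312×9.8×ln(2.991) = 3057.6×1.0957 ≈ 3350 m/s.
Total Δv = 3603 + 3350 = 6953 m/s.

Δv ≈ 6.95 km/s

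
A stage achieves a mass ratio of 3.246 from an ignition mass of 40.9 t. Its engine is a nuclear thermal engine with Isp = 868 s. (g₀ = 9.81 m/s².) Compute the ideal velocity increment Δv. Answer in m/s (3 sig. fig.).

Δv ≈ 10000 m/s

v_e = Isp · g₀ = 868 × 9.81 = 8515.1 m/s.
From the ideal rocket equation, Δv = v_e · ln(3.246) = 8515.1 × 1.1774 ≈ 10025.9 m/s.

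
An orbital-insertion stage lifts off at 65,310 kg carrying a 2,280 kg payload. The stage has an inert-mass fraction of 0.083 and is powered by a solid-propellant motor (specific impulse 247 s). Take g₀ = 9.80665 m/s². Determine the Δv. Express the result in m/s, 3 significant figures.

Δv ≈ 5240 m/s

Stage wet mass = m₀ − payload = 65,310 − 2,280 = 63,030 kg.
Stage dry mass = ε × stage wet mass = 0.083 × 63,030 = 5,231.49 kg.
Burnout mass m_f = stage dry + payload = 5,231.49 + 2,280 = 7,511.49 kg.
v_e = Isp · g₀ = 247 × 9.80665 = 2422.2 m/s.
From the ideal rocket equation, Δv = v_e · ln(65,310/7,511.49) = 2422.2 × ln(8.695) = 2422.2 × 2.1627 ≈ 5239 m/s.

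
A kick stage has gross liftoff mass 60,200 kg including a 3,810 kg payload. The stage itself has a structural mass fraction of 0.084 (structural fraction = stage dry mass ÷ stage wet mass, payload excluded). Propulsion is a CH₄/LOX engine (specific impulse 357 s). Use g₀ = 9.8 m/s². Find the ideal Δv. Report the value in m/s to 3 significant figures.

Δv ≈ 6830 m/s

Stage wet mass = m₀ − payload = 60,200 − 3,810 = 56,390 kg.
Stage dry mass = ε × stage wet mass = 0.084 × 56,390 = 4,736.76 kg.
Burnout mass m_f = stage dry + payload = 4,736.76 + 3,810 = 8,546.76 kg.
v_e = Isp · g₀ = 357 × 9.8 = 3498.6 m/s.
Δv = v_e · ln(60,200/8,546.76) = 3498.6 × ln(7.044) = 3498.6 × 1.9521 ≈ 6830 m/s.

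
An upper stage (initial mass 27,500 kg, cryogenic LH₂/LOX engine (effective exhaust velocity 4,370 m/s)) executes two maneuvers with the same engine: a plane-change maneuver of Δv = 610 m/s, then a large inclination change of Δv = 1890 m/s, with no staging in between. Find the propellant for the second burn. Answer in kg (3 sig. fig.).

propellant for the second burn ≈ 8400 kg

After the first burn: m = 27500 × exp(−610/4370.0) = 27500 × 0.86972 = 23,917.3 kg.
After the second burn: m = 23,917.3 × exp(−1890/4370.0) = 23,917.3 × 0.64889 = 15,519.7 kg.
Second-burn propellant = 23,917.3 − 15,519.7 = 8,397.6 kg.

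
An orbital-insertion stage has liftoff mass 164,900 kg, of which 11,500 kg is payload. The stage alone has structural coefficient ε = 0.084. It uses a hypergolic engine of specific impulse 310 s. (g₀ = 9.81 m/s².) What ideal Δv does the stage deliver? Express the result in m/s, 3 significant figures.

Δv ≈ 5810 m/s

Stage wet mass = m₀ − payload = 164,900 − 11,500 = 153,400 kg.
Stage dry mass = ε × stage wet mass = 0.084 × 153,400 = 12,885.6 kg.
Burnout mass m_f = stage dry + payload = 12,885.6 + 11,500 = 24,385.6 kg.
v_e = Isp · g₀ = 310 × 9.81 = 3041.1 m/s.
From the ideal rocket equation, Δv = v_e · ln(164,900/24,385.6) = 3041.1 × ln(6.762) = 3041.1 × 1.9113 ≈ 5813 m/s.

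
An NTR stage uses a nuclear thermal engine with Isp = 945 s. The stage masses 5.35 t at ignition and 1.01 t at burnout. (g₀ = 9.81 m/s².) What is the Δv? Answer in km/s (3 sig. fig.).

Δv ≈ 15.5 km/s

v_e = Isp · g₀ = 945 × 9.81 = 9270.5 m/s.
Δv = v_e · ln(m₀/m_f) = 9270.5 × ln(5.297) = 9270.5 × 1.6671 ≈ 15455.2 m/s.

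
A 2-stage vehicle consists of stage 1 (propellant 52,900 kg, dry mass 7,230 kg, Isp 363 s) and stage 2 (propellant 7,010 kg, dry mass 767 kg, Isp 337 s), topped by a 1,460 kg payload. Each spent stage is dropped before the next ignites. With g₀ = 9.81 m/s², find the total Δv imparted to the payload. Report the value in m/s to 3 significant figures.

Ignition mass of stage 1 = 52,900+7,230 + 7,010+767 + 1,460 = 69,367 kg.
Stage 1: m₀ = 69,367 kg, m_f = 69,367 − 52,900 = 16,467 kg; Δv = 363×9.81×ln(4.212) = 3561.0×1.4381 ≈ 5121 m/s.
Stage 2: m₀ = 9,237 kg, m_f = 9,237 − 7,010 = 2,227 kg; Δv = 337×9.81×ln(4.148) = 3306.0×1.4226 ≈ 4703 m/s.
Total Δv = 5121 + 4703 = 9824 m/s.

Δv ≈ 9820 m/s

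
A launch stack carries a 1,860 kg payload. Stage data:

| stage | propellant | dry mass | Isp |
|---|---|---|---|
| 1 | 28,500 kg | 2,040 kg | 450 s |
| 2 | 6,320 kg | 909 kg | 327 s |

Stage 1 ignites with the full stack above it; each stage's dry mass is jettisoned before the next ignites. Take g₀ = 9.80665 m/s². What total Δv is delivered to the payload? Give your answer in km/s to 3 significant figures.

Δv ≈ 9.42 km/s

Ignition mass of stage 1 = 28,500+2,040 + 6,320+909 + 1,860 = 39,629 kg.
Stage 1: m₀ = 39,629 kg, m_f = 39,629 − 28,500 = 11,129 kg; Δv = 450×9.80665×ln(3.561) = 4413.0×1.2700 ≈ 5605 m/s.
Stage 2: m₀ = 9,089 kg, m_f = 9,089 − 6,320 = 2,769 kg; Δv = 327×9.80665×ln(3.282) = 3206.8×1.1886 ≈ 3812 m/s.
Total Δv = 5605 + 3812 = 9417 m/s.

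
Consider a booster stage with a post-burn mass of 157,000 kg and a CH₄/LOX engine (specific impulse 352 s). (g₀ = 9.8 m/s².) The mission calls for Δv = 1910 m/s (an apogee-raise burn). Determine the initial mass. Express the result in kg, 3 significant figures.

initial mass ≈ 273000 kg

v_e = Isp · g₀ = 352 × 9.8 = 3449.6 m/s.
By the Tsiolkovsky rocket equation, m₀/m_f = exp(Δv / v_e) = exp(1910 / 3449.6) = exp(0.5537) = 1.7397.
m₀ = m_f × 1.7397 = 157,000 × 1.7397 = 273,133 kg.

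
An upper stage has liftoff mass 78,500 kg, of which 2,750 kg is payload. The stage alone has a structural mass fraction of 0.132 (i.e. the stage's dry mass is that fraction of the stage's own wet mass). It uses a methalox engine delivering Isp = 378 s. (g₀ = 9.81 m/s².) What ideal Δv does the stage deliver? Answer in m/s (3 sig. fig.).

Stage wet mass = m₀ − payload = 78,500 − 2,750 = 75,750 kg.
Stage dry mass = ε × stage wet mass = 0.132 × 75,750 = 9,999 kg.
Burnout mass m_f = stage dry + payload = 9,999 + 2,750 = 12,749 kg.
v_e = Isp · g₀ = 378 × 9.81 = 3708.2 m/s.
By the Tsiolkovsky rocket equation, Δv = v_e · ln(78,500/12,749) = 3708.2 × ln(6.157) = 3708.2 × 1.8176 ≈ 6740 m/s.

Δv ≈ 6740 m/s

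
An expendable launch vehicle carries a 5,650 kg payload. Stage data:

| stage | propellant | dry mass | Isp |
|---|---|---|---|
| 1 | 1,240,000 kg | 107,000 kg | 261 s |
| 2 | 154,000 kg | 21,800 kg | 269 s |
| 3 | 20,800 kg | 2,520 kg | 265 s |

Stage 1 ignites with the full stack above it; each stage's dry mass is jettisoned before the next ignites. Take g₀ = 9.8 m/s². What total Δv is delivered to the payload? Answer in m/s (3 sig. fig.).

Δv ≈ 11100 m/s

Ignition mass of stage 1 = 1,240,000+107,000 + 154,000+21,800 + 20,800+2,520 + 5,650 = 1,551,770 kg.
Stage 1: m₀ = 1,551,770 kg, m_f = 1,551,770 − 1,240,000 = 311,770 kg; Δv = 261×9.8×ln(4.977) = 2557.8×1.6049 ≈ 4105 m/s.
Stage 2: m₀ = 204,770 kg, m_f = 204,770 − 154,000 = 50,770 kg; Δv = 269×9.8×ln(4.033) = 2636.2×1.3946 ≈ 3676 m/s.
Stage 3: m₀ = 28,970 kg, m_f = 28,970 − 20,800 = 8,170 kg; Δv = 265×9.8×ln(3.546) = 2597.0×1.2658 ≈ 3287 m/s.
Total Δv = 4105 + 3676 + 3287 = 11068 m/s.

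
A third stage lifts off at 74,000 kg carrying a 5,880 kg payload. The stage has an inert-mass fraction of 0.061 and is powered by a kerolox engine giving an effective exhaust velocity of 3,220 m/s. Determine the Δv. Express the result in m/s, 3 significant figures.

Stage wet mass = m₀ − payload = 74,000 − 5,880 = 68,120 kg.
Stage dry mass = ε × stage wet mass = 0.061 × 68,120 = 4,155.32 kg.
Burnout mass m_f = stage dry + payload = 4,155.32 + 5,880 = 10,035.32 kg.
From the ideal rocket equation, Δv = v_e · ln(74,000/10,035.32) = 3220.0 × ln(7.374) = 3220.0 × 1.9980 ≈ 6433 m/s.

Δv ≈ 6430 m/s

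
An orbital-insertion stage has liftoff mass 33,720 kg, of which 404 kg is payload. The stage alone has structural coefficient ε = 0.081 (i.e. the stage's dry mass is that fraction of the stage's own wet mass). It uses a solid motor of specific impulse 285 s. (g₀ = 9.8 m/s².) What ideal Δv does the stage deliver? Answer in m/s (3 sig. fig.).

Δv ≈ 6660 m/s

Stage wet mass = m₀ − payload = 33,720 − 404 = 33,316 kg.
Stage dry mass = ε × stage wet mass = 0.081 × 33,316 = 2,698.6 kg.
Burnout mass m_f = stage dry + payload = 2,698.6 + 404 = 3,102.6 kg.
v_e = Isp · g₀ = 285 × 9.8 = 2793.0 m/s.
Using Δv = v_e ln(m₀/m_f): Δv = v_e · ln(33,720/3,102.6) = 2793.0 × ln(10.87) = 2793.0 × 2.3859 ≈ 6664 m/s.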